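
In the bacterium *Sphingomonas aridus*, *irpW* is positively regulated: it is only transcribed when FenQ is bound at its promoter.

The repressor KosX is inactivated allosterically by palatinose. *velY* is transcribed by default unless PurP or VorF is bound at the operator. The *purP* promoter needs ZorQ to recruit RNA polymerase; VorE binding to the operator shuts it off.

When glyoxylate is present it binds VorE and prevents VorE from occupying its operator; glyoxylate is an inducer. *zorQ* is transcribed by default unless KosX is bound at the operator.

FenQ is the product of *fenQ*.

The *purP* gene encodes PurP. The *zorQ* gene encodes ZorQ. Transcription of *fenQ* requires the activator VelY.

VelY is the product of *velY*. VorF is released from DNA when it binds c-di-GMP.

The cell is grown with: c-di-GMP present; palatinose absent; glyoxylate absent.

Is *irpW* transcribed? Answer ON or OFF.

Palatinose is absent, so KosX is active.
With repressor KosX bound, *zorQ* is not transcribed.
So ZorQ is not produced.
Glyoxylate is absent, so VorE is active.
With repressor VorE bound, *purP* is not transcribed.
So PurP is not produced.
c-di-GMP is present, so VorF is inactive.
With no repressor bound, *velY* is transcribed.
So VelY is produced and active.
No repressor is bound and VelY is active, so *fenQ* is transcribed.
So FenQ is produced and active.
No repressor is bound and FenQ is active, so *irpW* is transcribed.

ON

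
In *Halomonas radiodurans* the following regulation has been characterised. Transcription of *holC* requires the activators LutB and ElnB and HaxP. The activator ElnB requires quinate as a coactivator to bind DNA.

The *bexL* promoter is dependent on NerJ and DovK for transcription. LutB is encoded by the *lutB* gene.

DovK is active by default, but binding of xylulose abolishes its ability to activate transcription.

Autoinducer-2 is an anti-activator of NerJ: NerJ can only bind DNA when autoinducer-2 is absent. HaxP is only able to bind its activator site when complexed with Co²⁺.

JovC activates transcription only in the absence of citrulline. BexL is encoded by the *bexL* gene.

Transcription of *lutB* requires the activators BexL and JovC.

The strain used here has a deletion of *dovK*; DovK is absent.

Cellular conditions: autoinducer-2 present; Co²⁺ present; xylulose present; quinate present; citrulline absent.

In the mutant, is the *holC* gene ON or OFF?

OFF

Autoinducer-2 is present, so NerJ is inactive.
DovK is non-functional in this strain, so it has no effect.
Required activator NerJ is absent, so *bexL* is not transcribed.
So BexL is not produced.
Citrulline is absent, so JovC is active.
Required activator BexL is absent, so *lutB* is not transcribed.
So LutB is not produced.
Quinate is present, so ElnB is active.
Co²⁺ is present, so HaxP is active.
Required activator LutB is absent, so *holC* is not transcribed.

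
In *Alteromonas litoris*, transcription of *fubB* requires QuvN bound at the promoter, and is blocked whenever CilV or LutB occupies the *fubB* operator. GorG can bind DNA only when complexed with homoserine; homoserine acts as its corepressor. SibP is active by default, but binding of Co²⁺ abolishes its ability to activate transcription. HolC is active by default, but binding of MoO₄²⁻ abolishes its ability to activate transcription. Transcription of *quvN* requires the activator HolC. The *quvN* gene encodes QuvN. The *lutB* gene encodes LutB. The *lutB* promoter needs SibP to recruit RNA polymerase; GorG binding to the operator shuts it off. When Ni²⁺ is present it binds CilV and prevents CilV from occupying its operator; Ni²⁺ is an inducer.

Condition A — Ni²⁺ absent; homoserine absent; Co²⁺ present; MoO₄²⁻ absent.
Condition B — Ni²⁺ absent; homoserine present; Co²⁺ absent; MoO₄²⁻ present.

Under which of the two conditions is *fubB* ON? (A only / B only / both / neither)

Condition A:
Ni²⁺ is absent, so CilV is active.
Homoserine is absent, so GorG is inactive.
Co²⁺ is present, so SibP is inactive.
Required activator SibP is absent, so *lutB* is not transcribed.
So LutB is not produced.
MoO₄²⁻ is absent, so HolC is active.
No repressor is bound and HolC is active, so *quvN* is transcribed.
So QuvN is produced and active.
With repressor CilV bound, *fubB* is not transcribed.
→ *fubB* is OFF in A.
Condition B:
Ni²⁺ is absent, so CilV is active.
Homoserine is present, so GorG is active.
Co²⁺ is absent, so SibP is active.
With repressor GorG bound, *lutB* is not transcribed.
So LutB is not produced.
MoO₄²⁻ is present, so HolC is inactive.
Required activator HolC is absent, so *quvN* is not transcribed.
So QuvN is not produced.
With repressor CilV bound, *fubB* is not transcribed.
→ *fubB* is OFF in B.

neither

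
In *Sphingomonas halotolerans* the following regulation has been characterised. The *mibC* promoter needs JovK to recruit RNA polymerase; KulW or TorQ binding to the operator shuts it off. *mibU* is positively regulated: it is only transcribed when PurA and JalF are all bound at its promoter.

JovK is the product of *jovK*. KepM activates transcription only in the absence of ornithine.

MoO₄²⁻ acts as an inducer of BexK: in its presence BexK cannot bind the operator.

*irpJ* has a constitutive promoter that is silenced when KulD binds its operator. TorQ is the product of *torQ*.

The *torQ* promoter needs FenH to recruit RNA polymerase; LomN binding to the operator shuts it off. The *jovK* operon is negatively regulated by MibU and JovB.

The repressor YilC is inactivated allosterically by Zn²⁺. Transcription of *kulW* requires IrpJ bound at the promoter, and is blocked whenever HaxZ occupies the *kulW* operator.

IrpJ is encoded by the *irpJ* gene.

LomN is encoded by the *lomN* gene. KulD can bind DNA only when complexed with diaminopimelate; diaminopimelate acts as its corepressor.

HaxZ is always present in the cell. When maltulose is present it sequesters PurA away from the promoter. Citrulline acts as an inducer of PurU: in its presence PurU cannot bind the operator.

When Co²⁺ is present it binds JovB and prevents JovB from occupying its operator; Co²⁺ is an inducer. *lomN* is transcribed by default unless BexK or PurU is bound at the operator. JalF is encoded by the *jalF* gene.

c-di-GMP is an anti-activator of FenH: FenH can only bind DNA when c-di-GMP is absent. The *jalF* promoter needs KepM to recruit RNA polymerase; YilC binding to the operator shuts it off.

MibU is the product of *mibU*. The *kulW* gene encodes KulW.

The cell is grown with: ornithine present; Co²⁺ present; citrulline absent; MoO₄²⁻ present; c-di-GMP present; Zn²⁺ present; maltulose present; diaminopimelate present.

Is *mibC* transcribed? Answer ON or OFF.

Maltulose is present, so PurA is inactive.
Zn²⁺ is present, so YilC is inactive.
Ornithine is present, so KepM is inactive.
Required activator KepM is absent, so *jalF* is not transcribed.
So JalF is not produced.
Required activator PurA is absent, so *mibU* is not transcribed.
So MibU is not produced.
Co²⁺ is present, so JovB is inactive.
With no repressor bound, *jovK* is transcribed.
So JovK is produced and active.
Diaminopimelate is present, so KulD is active.
With repressor KulD bound, *irpJ* is not transcribed.
So IrpJ is not produced.
HaxZ is produced constitutively and is active.
With repressor HaxZ bound, *kulW* is not transcribed.
So KulW is not produced.
c-di-GMP is present, so FenH is inactive.
MoO₄²⁻ is present, so BexK is inactive.
Citrulline is absent, so PurU is active.
With repressor PurU bound, *lomN* is not transcribed.
So LomN is not produced.
Required activator FenH is absent, so *torQ* is not transcribed.
So TorQ is not produced.
No repressor is bound and JovK is active, so *mibC* is transcribed.

ON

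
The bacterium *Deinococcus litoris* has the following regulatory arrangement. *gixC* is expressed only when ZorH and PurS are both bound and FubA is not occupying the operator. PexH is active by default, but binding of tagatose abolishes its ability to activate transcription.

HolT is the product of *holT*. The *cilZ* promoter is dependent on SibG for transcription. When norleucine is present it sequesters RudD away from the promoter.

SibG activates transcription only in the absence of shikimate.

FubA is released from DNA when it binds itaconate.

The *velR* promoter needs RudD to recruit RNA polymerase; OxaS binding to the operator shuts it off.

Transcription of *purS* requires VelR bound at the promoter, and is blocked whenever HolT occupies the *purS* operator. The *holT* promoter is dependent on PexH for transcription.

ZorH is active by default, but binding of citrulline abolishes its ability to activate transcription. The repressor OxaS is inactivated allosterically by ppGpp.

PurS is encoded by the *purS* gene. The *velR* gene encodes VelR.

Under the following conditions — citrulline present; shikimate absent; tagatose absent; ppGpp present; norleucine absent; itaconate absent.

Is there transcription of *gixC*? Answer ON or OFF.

Itaconate is absent, so FubA is active.
Citrulline is present, so ZorH is inactive.
Norleucine is absent, so RudD is active.
ppGpp is present, so OxaS is inactive.
No repressor is bound and RudD is active, so *velR* is transcribed.
So VelR is produced and active.
Tagatose is absent, so PexH is active.
No repressor is bound and PexH is active, so *holT* is transcribed.
So HolT is produced and active.
With repressor HolT bound, *purS* is not transcribed.
So PurS is not produced.
With repressor FubA bound, *gixC* is not transcribed.

OFF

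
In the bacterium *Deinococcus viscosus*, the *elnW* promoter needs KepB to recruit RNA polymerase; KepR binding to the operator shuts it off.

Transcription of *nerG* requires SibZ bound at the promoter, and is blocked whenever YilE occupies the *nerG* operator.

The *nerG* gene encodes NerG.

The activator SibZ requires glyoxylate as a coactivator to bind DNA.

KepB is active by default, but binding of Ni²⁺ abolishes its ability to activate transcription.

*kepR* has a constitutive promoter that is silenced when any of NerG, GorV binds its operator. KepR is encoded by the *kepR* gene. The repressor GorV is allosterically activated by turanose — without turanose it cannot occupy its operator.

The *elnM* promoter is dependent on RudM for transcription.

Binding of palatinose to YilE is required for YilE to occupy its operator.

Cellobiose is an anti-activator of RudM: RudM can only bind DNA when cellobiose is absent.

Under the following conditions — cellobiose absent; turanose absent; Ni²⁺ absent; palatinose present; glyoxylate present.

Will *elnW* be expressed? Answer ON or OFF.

OFF

Glyoxylate is present, so SibZ is active.
Palatinose is present, so YilE is active.
With repressor YilE bound, *nerG* is not transcribed.
So NerG is not produced.
Turanose is absent, so GorV is inactive.
With no repressor bound, *kepR* is transcribed.
So KepR is produced and active.
Ni²⁺ is absent, so KepB is active.
With repressor KepR bound, *elnW* is not transcribed.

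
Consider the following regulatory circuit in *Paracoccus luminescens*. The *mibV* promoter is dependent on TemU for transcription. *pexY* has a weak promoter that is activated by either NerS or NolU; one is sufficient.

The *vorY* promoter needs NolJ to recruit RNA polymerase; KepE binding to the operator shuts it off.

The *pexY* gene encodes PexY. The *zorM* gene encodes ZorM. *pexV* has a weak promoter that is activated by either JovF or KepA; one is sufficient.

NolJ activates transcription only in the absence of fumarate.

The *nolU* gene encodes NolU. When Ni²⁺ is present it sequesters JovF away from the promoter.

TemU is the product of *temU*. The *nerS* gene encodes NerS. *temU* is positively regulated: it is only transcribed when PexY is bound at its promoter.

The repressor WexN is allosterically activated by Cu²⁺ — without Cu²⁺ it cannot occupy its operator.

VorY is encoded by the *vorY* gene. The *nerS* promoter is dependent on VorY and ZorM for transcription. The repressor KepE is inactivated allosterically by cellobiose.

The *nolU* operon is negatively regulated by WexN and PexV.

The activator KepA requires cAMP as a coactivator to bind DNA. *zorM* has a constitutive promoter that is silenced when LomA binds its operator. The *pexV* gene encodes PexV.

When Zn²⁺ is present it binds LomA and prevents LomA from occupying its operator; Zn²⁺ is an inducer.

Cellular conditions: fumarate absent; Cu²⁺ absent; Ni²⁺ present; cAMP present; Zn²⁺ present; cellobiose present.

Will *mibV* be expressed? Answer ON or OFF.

ON

Cellobiose is present, so KepE is inactive.
Fumarate is absent, so NolJ is active.
No repressor is bound and NolJ is active, so *vorY* is transcribed.
So VorY is produced and active.
Zn²⁺ is present, so LomA is inactive.
With no repressor bound, *zorM* is transcribed.
So ZorM is produced and active.
No repressor is bound and VorY and ZorM are active, so *nerS* is transcribed.
So NerS is produced and active.
Cu²⁺ is absent, so WexN is inactive.
Ni²⁺ is present, so JovF is inactive.
cAMP is present, so KepA is active.
Activator KepA is present, so *pexV* is transcribed.
So PexV is produced and active.
With repressor PexV bound, *nolU* is not transcribed.
So NolU is not produced.
Activator NerS is present, so *pexY* is transcribed.
So PexY is produced and active.
No repressor is bound and PexY is active, so *temU* is transcribed.
So TemU is produced and active.
No repressor is bound and TemU is active, so *mibV* is transcribed.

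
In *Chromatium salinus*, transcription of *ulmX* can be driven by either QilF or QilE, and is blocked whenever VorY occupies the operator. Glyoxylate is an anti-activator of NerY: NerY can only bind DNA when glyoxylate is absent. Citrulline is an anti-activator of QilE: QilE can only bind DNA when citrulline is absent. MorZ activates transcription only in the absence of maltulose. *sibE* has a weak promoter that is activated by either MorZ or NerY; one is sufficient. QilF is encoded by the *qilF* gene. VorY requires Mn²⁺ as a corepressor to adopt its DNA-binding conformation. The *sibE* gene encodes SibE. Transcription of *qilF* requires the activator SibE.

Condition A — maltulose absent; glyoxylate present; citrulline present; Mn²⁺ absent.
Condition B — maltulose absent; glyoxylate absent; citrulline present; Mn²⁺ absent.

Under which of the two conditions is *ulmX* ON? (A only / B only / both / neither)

both

Condition A:
Maltulose is absent, so MorZ is active.
Glyoxylate is present, so NerY is inactive.
Activator MorZ is present, so *sibE* is transcribed.
So SibE is produced and active.
No repressor is bound and SibE is active, so *qilF* is transcribed.
So QilF is produced and active.
Citrulline is present, so QilE is inactive.
Mn²⁺ is absent, so VorY is inactive.
Activator QilF is present, so *ulmX* is transcribed.
→ *ulmX* is ON in A.
Condition B:
Maltulose is absent, so MorZ is active.
Glyoxylate is absent, so NerY is active.
Activator MorZ is present, so *sibE* is transcribed.
So SibE is produced and active.
No repressor is bound and SibE is active, so *qilF* is transcribed.
So QilF is produced and active.
Citrulline is present, so QilE is inactive.
Mn²⁺ is absent, so VorY is inactive.
Activator QilF is present, so *ulmX* is transcribed.
→ *ulmX* is ON in B.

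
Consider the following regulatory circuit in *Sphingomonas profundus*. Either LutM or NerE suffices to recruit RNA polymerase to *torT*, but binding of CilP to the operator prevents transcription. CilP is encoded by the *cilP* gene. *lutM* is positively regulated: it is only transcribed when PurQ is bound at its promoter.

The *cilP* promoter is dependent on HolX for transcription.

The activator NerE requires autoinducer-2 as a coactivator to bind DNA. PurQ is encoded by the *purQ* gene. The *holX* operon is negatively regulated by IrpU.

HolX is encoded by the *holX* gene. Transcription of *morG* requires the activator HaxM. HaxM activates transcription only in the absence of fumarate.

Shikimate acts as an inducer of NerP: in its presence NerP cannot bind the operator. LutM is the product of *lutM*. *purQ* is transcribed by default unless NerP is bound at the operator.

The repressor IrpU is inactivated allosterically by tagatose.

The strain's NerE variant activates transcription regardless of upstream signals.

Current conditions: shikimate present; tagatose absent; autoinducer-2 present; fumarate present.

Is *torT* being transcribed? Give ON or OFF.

ON

Shikimate is present, so NerP is inactive.
With no repressor bound, *purQ* is transcribed.
So PurQ is produced and active.
No repressor is bound and PurQ is active, so *lutM* is transcribed.
So LutM is produced and active.
NerE is constitutively active in this strain.
Tagatose is absent, so IrpU is active.
With repressor IrpU bound, *holX* is not transcribed.
So HolX is not produced.
Required activator HolX is absent, so *cilP* is not transcribed.
So CilP is not produced.
Activator LutM is present, so *torT* is transcribed.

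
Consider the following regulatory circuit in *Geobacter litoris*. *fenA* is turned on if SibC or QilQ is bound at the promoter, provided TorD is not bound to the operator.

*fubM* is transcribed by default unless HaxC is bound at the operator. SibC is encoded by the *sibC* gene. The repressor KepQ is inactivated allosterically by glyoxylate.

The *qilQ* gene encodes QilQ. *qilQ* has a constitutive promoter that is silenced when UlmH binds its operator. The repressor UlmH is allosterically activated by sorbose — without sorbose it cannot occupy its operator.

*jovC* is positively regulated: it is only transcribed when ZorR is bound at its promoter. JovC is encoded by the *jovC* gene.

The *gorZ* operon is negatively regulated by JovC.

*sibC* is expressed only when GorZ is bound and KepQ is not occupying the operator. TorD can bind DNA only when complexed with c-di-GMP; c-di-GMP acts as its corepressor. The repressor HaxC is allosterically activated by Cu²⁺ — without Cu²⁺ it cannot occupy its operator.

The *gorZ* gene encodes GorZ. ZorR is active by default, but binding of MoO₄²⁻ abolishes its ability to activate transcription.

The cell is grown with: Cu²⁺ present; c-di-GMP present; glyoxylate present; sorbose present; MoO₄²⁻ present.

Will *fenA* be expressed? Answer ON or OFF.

Glyoxylate is present, so KepQ is inactive.
MoO₄²⁻ is present, so ZorR is inactive.
Required activator ZorR is absent, so *jovC* is not transcribed.
So JovC is not produced.
With no repressor bound, *gorZ* is transcribed.
So GorZ is produced and active.
No repressor is bound and GorZ is active, so *sibC* is transcribed.
So SibC is produced and active.
c-di-GMP is present, so TorD is active.
Sorbose is present, so UlmH is active.
With repressor UlmH bound, *qilQ* is not transcribed.
So QilQ is not produced.
With repressor TorD bound, *fenA* is not transcribed.

OFF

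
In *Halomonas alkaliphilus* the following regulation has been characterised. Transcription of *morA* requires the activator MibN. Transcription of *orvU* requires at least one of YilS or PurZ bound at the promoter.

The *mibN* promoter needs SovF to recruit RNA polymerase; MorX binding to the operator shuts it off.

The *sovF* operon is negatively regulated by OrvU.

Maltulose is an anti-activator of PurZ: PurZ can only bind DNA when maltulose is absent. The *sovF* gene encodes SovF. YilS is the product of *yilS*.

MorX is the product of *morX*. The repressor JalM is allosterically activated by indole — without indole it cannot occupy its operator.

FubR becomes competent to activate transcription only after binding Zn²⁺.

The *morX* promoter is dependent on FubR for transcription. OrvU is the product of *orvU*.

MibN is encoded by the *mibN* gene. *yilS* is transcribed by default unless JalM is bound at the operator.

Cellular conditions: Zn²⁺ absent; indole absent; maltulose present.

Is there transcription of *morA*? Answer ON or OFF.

OFF

Indole is absent, so JalM is inactive.
With no repressor bound, *yilS* is transcribed.
So YilS is produced and active.
Maltulose is present, so PurZ is inactive.
Activator YilS is present, so *orvU* is transcribed.
So OrvU is produced and active.
With repressor OrvU bound, *sovF* is not transcribed.
So SovF is not produced.
Zn²⁺ is absent, so FubR is inactive.
Required activator FubR is absent, so *morX* is not transcribed.
So MorX is not produced.
Required activator SovF is absent, so *mibN* is not transcribed.
So MibN is not produced.
Required activator MibN is absent, so *morA* is not transcribed.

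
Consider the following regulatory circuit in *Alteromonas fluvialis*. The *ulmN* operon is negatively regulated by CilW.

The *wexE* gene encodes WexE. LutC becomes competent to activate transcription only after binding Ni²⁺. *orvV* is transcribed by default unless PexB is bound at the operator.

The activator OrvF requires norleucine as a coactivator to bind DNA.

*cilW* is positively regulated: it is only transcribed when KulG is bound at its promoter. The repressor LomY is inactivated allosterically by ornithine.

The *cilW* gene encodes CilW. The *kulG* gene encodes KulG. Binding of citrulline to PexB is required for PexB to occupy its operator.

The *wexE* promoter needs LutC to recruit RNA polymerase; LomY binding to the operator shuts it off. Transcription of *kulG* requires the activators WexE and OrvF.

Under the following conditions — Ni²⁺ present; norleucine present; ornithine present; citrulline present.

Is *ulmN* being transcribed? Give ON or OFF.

OFF

Ni²⁺ is present, so LutC is active.
Ornithine is present, so LomY is inactive.
No repressor is bound and LutC is active, so *wexE* is transcribed.
So WexE is produced and active.
Norleucine is present, so OrvF is active.
No repressor is bound and WexE and OrvF are active, so *kulG* is transcribed.
So KulG is produced and active.
No repressor is bound and KulG is active, so *cilW* is transcribed.
So CilW is produced and active.
With repressor CilW bound, *ulmN* is not transcribed.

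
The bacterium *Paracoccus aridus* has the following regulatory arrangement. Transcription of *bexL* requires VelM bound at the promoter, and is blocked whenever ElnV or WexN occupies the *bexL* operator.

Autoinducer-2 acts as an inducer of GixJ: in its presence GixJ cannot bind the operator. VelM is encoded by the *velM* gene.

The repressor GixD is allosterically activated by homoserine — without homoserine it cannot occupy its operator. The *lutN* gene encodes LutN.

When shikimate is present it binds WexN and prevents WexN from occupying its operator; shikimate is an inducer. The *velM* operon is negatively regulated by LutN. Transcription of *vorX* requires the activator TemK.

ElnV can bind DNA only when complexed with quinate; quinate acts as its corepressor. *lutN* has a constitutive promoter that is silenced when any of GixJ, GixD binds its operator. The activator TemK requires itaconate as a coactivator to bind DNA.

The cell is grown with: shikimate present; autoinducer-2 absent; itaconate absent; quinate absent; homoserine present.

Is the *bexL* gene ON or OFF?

ON

Quinate is absent, so ElnV is inactive.
Shikimate is present, so WexN is inactive.
Autoinducer-2 is absent, so GixJ is active.
Homoserine is present, so GixD is active.
With repressor GixJ bound, *lutN* is not transcribed.
So LutN is not produced.
With no repressor bound, *velM* is transcribed.
So VelM is produced and active.
No repressor is bound and VelM is active, so *bexL* is transcribed.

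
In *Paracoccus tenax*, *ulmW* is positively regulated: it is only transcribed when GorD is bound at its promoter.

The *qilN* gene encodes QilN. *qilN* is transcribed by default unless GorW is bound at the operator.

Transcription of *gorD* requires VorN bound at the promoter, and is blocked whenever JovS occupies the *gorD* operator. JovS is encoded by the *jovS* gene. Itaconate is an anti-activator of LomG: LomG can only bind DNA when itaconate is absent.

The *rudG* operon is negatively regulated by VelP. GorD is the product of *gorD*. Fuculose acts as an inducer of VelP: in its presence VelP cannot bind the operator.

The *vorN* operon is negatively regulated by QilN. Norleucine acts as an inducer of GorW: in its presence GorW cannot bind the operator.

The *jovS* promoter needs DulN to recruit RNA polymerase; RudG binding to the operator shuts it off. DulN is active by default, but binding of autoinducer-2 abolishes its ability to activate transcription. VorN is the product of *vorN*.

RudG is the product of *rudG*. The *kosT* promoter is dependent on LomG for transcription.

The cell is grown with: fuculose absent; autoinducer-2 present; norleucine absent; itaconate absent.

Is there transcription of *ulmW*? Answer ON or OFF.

ON

Norleucine is absent, so GorW is active.
With repressor GorW bound, *qilN* is not transcribed.
So QilN is not produced.
With no repressor bound, *vorN* is transcribed.
So VorN is produced and active.
Fuculose is absent, so VelP is active.
With repressor VelP bound, *rudG* is not transcribed.
So RudG is not produced.
Autoinducer-2 is present, so DulN is inactive.
Required activator DulN is absent, so *jovS* is not transcribed.
So JovS is not produced.
No repressor is bound and VorN is active, so *gorD* is transcribed.
So GorD is produced and active.
No repressor is bound and GorD is active, so *ulmW* is transcribed.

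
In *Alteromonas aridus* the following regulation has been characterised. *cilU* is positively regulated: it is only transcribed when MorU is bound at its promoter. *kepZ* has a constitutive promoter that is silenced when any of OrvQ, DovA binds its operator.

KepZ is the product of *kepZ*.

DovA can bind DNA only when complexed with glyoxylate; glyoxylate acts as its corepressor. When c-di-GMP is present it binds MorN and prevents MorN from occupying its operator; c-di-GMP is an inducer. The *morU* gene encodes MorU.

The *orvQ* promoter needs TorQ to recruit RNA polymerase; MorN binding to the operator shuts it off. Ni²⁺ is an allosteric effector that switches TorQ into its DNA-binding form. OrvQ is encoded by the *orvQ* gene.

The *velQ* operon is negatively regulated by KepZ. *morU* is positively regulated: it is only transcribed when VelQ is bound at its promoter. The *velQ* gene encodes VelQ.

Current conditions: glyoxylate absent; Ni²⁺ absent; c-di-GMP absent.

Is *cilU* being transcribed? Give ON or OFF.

OFF

Ni²⁺ is absent, so TorQ is inactive.
c-di-GMP is absent, so MorN is active.
With repressor MorN bound, *orvQ* is not transcribed.
So OrvQ is not produced.
Glyoxylate is absent, so DovA is inactive.
With no repressor bound, *kepZ* is transcribed.
So KepZ is produced and active.
With repressor KepZ bound, *velQ* is not transcribed.
So VelQ is not produced.
Required activator VelQ is absent, so *morU* is not transcribed.
So MorU is not produced.
Required activator MorU is absent, so *cilU* is not transcribed.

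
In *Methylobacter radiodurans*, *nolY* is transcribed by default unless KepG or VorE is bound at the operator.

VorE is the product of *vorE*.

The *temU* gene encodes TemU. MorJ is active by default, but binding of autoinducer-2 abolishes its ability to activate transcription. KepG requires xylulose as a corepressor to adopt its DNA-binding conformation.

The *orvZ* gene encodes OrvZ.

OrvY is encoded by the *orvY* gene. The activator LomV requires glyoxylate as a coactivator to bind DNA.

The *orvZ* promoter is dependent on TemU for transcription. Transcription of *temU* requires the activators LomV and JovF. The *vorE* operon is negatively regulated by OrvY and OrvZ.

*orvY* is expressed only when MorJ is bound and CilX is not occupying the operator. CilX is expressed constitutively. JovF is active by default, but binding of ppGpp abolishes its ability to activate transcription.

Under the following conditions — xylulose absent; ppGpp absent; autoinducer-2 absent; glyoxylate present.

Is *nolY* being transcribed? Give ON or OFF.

Xylulose is absent, so KepG is inactive.
CilX is produced constitutively and is active.
Autoinducer-2 is absent, so MorJ is active.
With repressor CilX bound, *orvY* is not transcribed.
So OrvY is not produced.
Glyoxylate is present, so LomV is active.
ppGpp is absent, so JovF is active.
No repressor is bound and LomV and JovF are active, so *temU* is transcribed.
So TemU is produced and active.
No repressor is bound and TemU is active, so *orvZ* is transcribed.
So OrvZ is produced and active.
With repressor OrvZ bound, *vorE* is not transcribed.
So VorE is not produced.
With no repressor bound, *nolY* is transcribed.

ON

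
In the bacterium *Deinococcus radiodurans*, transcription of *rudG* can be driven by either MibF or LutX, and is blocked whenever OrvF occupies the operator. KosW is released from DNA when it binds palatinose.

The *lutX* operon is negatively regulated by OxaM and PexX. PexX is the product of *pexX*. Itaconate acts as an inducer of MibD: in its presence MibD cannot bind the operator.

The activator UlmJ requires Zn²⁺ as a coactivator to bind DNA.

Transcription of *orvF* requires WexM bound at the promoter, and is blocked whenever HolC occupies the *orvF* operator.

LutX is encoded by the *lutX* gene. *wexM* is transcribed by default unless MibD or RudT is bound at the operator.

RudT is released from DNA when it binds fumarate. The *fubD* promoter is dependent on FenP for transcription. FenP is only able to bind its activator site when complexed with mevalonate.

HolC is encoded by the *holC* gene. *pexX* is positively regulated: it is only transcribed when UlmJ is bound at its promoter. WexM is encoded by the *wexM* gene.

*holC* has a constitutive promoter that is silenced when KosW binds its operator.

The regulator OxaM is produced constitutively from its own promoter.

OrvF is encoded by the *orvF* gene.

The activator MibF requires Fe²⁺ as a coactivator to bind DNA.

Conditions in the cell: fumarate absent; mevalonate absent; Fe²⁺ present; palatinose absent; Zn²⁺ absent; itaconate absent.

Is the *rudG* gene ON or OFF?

ON

Palatinose is absent, so KosW is active.
With repressor KosW bound, *holC* is not transcribed.
So HolC is not produced.
Itaconate is absent, so MibD is active.
Fumarate is absent, so RudT is active.
With repressor MibD bound, *wexM* is not transcribed.
So WexM is not produced.
Required activator WexM is absent, so *orvF* is not transcribed.
So OrvF is not produced.
Fe²⁺ is present, so MibF is active.
OxaM is produced constitutively and is active.
Zn²⁺ is absent, so UlmJ is inactive.
Required activator UlmJ is absent, so *pexX* is not transcribed.
So PexX is not produced.
With repressor OxaM bound, *lutX* is not transcribed.
So LutX is not produced.
Activator MibF is present, so *rudG* is transcribed.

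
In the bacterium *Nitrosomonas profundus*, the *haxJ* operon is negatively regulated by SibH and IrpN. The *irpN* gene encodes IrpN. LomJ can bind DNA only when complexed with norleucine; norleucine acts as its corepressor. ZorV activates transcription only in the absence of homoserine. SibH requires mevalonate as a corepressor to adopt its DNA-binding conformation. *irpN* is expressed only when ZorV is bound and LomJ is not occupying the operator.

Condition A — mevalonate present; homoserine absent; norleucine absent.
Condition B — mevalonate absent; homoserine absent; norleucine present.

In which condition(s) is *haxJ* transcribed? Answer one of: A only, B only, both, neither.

B only

Condition A:
Mevalonate is present, so SibH is active.
Homoserine is absent, so ZorV is active.
Norleucine is absent, so LomJ is inactive.
No repressor is bound and ZorV is active, so *irpN* is transcribed.
So IrpN is produced and active.
With repressor SibH bound, *haxJ* is not transcribed.
→ *haxJ* is OFF in A.
Condition B:
Mevalonate is absent, so SibH is inactive.
Homoserine is absent, so ZorV is active.
Norleucine is present, so LomJ is active.
With repressor LomJ bound, *irpN* is not transcribed.
So IrpN is not produced.
With no repressor bound, *haxJ* is transcribed.
→ *haxJ* is ON in B.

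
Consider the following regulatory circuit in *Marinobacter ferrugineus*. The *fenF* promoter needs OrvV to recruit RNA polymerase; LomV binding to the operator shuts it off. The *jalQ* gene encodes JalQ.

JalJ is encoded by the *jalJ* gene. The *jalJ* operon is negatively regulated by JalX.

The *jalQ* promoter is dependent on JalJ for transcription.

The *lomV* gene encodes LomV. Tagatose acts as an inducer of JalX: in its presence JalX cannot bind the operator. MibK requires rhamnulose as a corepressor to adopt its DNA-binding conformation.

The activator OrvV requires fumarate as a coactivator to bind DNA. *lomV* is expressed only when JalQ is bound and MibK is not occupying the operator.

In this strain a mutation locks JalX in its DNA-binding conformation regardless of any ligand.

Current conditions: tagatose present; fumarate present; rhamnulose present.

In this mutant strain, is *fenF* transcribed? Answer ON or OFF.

Fumarate is present, so OrvV is active.
JalX is constitutively active in this strain.
With repressor JalX bound, *jalJ* is not transcribed.
So JalJ is not produced.
Required activator JalJ is absent, so *jalQ* is not transcribed.
So JalQ is not produced.
Rhamnulose is present, so MibK is active.
With repressor MibK bound, *lomV* is not transcribed.
So LomV is not produced.
No repressor is bound and OrvV is active, so *fenF* is transcribed.

ON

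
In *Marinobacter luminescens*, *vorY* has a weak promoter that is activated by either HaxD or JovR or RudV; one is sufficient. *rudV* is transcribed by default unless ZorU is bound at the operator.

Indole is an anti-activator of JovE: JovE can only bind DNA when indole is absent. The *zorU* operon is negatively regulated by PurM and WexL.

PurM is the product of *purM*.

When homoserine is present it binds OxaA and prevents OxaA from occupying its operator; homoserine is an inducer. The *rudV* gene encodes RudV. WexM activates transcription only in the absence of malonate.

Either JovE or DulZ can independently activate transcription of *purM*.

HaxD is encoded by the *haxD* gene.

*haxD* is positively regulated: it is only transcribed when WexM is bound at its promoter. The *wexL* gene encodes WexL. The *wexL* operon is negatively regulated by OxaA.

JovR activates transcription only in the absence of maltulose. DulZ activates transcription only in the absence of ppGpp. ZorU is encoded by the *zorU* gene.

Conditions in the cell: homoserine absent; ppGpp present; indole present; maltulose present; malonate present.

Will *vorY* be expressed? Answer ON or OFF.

Malonate is present, so WexM is inactive.
Required activator WexM is absent, so *haxD* is not transcribed.
So HaxD is not produced.
Maltulose is present, so JovR is inactive.
Indole is present, so JovE is inactive.
ppGpp is present, so DulZ is inactive.
No activator is available at the *purM* promoter, so *purM* is not transcribed.
So PurM is not produced.
Homoserine is absent, so OxaA is active.
With repressor OxaA bound, *wexL* is not transcribed.
So WexL is not produced.
With no repressor bound, *zorU* is transcribed.
So ZorU is produced and active.
With repressor ZorU bound, *rudV* is not transcribed.
So RudV is not produced.
No activator is available at the *vorY* promoter, so *vorY* is not transcribed.

OFF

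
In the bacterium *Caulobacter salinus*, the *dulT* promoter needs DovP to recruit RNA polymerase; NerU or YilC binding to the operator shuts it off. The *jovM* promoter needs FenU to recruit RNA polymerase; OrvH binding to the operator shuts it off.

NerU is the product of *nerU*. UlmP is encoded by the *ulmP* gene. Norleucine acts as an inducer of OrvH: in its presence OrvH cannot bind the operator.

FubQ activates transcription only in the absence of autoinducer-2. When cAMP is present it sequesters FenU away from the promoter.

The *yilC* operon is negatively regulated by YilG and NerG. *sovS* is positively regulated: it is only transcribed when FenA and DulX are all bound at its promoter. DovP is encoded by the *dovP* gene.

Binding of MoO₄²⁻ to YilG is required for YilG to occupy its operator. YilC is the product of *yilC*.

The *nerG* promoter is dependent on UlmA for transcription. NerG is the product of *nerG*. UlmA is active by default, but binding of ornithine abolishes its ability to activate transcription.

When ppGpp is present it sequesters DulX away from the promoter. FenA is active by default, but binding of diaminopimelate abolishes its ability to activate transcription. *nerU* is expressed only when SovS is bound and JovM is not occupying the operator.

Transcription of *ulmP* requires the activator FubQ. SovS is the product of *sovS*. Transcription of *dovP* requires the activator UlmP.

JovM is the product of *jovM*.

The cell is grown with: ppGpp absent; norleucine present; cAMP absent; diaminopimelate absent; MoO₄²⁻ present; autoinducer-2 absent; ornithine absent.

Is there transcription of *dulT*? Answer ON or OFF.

ON

Autoinducer-2 is absent, so FubQ is active.
No repressor is bound and FubQ is active, so *ulmP* is transcribed.
So UlmP is produced and active.
No repressor is bound and UlmP is active, so *dovP* is transcribed.
So DovP is produced and active.
Diaminopimelate is absent, so FenA is active.
ppGpp is absent, so DulX is active.
No repressor is bound and FenA and DulX are active, so *sovS* is transcribed.
So SovS is produced and active.
cAMP is absent, so FenU is active.
Norleucine is present, so OrvH is inactive.
No repressor is bound and FenU is active, so *jovM* is transcribed.
So JovM is produced and active.
With repressor JovM bound, *nerU* is not transcribed.
So NerU is not produced.
MoO₄²⁻ is present, so YilG is active.
Ornithine is absent, so UlmA is active.
No repressor is bound and UlmA is active, so *nerG* is transcribed.
So NerG is produced and active.
With repressor YilG bound, *yilC* is not transcribed.
So YilC is not produced.
No repressor is bound and DovP is active, so *dulT* is transcribed.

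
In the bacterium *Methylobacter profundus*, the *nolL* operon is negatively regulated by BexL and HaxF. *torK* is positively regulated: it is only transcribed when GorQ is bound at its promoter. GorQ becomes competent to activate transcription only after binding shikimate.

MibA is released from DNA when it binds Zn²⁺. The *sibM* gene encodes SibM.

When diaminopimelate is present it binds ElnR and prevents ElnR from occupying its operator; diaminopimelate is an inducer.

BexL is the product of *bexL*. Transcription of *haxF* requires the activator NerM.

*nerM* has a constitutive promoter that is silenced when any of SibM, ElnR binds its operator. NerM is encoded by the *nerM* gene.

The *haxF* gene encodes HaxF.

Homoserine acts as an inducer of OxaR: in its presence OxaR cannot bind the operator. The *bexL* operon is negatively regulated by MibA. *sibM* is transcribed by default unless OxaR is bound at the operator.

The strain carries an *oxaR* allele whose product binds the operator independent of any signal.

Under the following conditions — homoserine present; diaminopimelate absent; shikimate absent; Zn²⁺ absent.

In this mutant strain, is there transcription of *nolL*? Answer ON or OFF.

Zn²⁺ is absent, so MibA is active.
With repressor MibA bound, *bexL* is not transcribed.
So BexL is not produced.
OxaR is constitutively active in this strain.
With repressor OxaR bound, *sibM* is not transcribed.
So SibM is not produced.
Diaminopimelate is absent, so ElnR is active.
With repressor ElnR bound, *nerM* is not transcribed.
So NerM is not produced.
Required activator NerM is absent, so *haxF* is not transcribed.
So HaxF is not produced.
With no repressor bound, *nolL* is transcribed.

ON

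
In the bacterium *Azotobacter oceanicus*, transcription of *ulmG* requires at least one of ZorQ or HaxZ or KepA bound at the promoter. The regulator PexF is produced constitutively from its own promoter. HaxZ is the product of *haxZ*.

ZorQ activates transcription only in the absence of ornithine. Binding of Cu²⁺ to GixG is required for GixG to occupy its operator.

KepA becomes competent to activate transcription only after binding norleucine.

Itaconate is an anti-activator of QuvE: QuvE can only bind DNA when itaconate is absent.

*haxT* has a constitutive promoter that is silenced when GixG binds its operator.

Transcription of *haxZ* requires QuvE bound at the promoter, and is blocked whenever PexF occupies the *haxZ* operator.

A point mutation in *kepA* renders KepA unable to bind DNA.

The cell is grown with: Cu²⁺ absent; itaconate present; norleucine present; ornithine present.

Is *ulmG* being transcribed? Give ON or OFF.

Ornithine is present, so ZorQ is inactive.
PexF is produced constitutively and is active.
Itaconate is present, so QuvE is inactive.
With repressor PexF bound, *haxZ* is not transcribed.
So HaxZ is not produced.
KepA is non-functional in this strain, so it has no effect.
No activator is available at the *ulmG* promoter, so *ulmG* is not transcribed.

OFF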